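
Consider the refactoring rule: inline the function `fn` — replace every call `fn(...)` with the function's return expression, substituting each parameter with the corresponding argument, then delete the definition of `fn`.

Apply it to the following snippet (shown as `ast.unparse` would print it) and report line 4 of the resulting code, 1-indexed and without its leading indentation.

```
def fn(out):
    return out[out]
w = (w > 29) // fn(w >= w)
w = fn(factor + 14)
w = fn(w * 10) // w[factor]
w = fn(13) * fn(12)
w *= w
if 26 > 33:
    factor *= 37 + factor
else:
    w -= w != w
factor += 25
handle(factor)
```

Transformed code:
w = (w > 29) // (w >= w)[w >= w]
w = (factor + 14)[factor + 14]
w = (w * 10)[w * 10] // w[factor]
w = 13[13] * 12[12]
w *= w
if 26 > 33:
    factor *= 37 + factor
else:
    w -= w != w
factor += 25
handle(factor)

w = 13[13] * 12[12]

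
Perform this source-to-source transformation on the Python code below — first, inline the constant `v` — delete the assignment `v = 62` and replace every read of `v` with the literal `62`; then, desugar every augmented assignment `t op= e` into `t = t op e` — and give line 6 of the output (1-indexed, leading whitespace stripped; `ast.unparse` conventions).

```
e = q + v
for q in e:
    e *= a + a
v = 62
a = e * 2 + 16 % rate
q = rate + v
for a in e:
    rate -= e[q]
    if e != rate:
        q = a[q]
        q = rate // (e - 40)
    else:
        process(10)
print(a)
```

Transformed code:
e = q + 62
for q in e:
    e = e * (a + a)
a = e * 2 + 16 % rate
q = rate + 62
for a in e:
    rate = rate - e[q]
    if e != rate:
        q = a[q]
        q = rate // (e - 40)
    else:
        process(10)
print(a)

for a in e:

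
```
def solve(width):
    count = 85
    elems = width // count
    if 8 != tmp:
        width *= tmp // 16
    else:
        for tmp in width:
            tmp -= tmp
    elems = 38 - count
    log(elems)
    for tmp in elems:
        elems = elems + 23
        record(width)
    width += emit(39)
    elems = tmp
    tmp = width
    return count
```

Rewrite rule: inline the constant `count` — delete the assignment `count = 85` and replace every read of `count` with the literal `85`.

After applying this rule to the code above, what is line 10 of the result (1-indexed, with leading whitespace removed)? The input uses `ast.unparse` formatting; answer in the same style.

Transformed code:
def solve(width):
    elems = width // 85
    if 8 != tmp:
        width *= tmp // 16
    else:
        for tmp in width:
            tmp -= tmp
    elems = 38 - 85
    log(elems)
    for tmp in elems:
        elems = elems + 23
        record(width)
    width += emit(39)
    elems = tmp
    tmp = width
    return 85

for tmp in elems:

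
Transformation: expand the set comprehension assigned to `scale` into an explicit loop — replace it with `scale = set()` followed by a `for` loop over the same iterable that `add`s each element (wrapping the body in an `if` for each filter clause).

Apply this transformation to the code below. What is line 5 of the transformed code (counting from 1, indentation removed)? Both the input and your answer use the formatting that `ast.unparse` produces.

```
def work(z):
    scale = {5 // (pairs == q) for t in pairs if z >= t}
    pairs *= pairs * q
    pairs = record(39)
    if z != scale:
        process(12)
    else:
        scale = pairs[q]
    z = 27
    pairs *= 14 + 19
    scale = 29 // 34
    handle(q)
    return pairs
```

Transformed code:
def work(z):
    scale = set()
    for t in pairs:
        if z >= t:
            scale.add(5 // (pairs == q))
    pairs *= pairs * q
    pairs = record(39)
    if z != scale:
        process(12)
    else:
        scale = pairs[q]
    z = 27
    pairs *= 14 + 19
    scale = 29 // 34
    handle(q)
    return pairs

scale.add(5 // (pairs == q))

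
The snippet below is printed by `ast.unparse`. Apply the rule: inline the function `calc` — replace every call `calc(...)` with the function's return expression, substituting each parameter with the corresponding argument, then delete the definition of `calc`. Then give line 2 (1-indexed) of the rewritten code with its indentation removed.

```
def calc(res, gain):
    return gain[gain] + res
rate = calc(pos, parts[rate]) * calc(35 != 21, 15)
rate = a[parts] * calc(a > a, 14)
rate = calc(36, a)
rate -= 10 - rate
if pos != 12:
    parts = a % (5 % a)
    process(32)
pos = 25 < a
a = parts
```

rate = a[parts] * (14[14] + (a > a))

Transformed code:
rate = (parts[rate][parts[rate]] + pos) * (15[15] + (35 != 21))
rate = a[parts] * (14[14] + (a > a))
rate = a[a] + 36
rate -= 10 - rate
if pos != 12:
    parts = a % (5 % a)
    process(32)
pos = 25 < a
a = parts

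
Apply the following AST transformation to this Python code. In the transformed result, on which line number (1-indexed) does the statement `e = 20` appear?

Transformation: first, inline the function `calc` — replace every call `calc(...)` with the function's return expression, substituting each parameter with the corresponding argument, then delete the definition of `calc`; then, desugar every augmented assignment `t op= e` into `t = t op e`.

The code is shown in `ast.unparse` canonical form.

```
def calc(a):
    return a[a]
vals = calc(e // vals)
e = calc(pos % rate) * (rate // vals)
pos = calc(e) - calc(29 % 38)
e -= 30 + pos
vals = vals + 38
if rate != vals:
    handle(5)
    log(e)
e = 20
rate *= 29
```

Transformed code:
vals = (e // vals)[e // vals]
e = (pos % rate)[pos % rate] * (rate // vals)
pos = e[e] - (29 % 38)[29 % 38]
e = e - (30 + pos)
vals = vals + 38
if rate != vals:
    handle(5)
    log(e)
e = 20
rate = rate * 29

9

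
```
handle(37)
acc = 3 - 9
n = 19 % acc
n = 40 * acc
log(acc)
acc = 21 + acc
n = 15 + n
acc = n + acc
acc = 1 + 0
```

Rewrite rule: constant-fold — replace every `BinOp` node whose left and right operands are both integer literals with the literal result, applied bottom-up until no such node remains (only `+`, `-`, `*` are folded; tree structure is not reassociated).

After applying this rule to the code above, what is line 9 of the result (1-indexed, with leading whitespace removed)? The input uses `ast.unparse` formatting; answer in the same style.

acc = 1

Transformed code:
handle(37)
acc = -6
n = 19 % acc
n = 40 * acc
log(acc)
acc = 21 + acc
n = 15 + n
acc = n + acc
acc = 1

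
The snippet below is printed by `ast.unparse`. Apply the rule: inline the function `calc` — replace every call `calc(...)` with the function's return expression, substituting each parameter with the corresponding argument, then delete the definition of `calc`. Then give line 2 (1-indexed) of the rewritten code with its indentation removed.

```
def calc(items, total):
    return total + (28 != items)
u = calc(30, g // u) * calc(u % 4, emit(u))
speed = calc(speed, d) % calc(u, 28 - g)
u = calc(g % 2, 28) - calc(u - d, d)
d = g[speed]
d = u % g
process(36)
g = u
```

Transformed code:
u = (g // u + (28 != 30)) * (emit(u) + (28 != u % 4))
speed = (d + (28 != speed)) % (28 - g + (28 != u))
u = 28 + (28 != g % 2) - (d + (28 != u - d))
d = g[speed]
d = u % g
process(36)
g = u

speed = (d + (28 != speed)) % (28 - g + (28 != u))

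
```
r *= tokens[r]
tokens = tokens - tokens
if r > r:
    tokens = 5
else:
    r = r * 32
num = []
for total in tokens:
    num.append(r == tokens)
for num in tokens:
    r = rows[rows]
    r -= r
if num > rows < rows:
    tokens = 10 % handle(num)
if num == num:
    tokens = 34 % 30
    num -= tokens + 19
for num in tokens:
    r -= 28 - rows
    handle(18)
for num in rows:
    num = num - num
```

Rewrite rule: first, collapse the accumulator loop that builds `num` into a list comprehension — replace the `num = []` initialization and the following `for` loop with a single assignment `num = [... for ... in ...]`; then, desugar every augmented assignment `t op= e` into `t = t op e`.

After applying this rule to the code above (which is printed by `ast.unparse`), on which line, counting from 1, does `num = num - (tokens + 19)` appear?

15

Transformed code:
r = r * tokens[r]
tokens = tokens - tokens
if r > r:
    tokens = 5
else:
    r = r * 32
num = [r == tokens for total in tokens]
for num in tokens:
    r = rows[rows]
    r = r - r
if num > rows < rows:
    tokens = 10 % handle(num)
if num == num:
    tokens = 34 % 30
    num = num - (tokens + 19)
for num in tokens:
    r = r - (28 - rows)
    handle(18)
for num in rows:
    num = num - num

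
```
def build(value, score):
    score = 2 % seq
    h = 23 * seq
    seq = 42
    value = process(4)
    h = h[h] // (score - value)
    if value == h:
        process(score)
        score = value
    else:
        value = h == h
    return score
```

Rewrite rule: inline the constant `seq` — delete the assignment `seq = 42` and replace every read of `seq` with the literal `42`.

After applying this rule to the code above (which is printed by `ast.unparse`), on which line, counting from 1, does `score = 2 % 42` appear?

2

Transformed code:
def build(value, score):
    score = 2 % 42
    h = 23 * 42
    value = process(4)
    h = h[h] // (score - value)
    if value == h:
        process(score)
        score = value
    else:
        value = h == h
    return score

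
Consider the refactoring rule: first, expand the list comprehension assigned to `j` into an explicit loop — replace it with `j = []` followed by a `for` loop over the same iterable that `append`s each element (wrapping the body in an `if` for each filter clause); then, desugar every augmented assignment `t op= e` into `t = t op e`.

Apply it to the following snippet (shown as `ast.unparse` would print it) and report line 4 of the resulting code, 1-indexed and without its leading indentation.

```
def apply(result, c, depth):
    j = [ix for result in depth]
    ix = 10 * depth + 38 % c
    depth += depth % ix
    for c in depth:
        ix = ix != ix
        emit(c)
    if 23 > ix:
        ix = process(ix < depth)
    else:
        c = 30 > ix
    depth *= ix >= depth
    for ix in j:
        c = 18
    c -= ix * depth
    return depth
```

Transformed code:
def apply(result, c, depth):
    j = []
    for result in depth:
        j.append(ix)
    ix = 10 * depth + 38 % c
    depth = depth + depth % ix
    for c in depth:
        ix = ix != ix
        emit(c)
    if 23 > ix:
        ix = process(ix < depth)
    else:
        c = 30 > ix
    depth = depth * (ix >= depth)
    for ix in j:
        c = 18
    c = c - ix * depth
    return depth

j.append(ix)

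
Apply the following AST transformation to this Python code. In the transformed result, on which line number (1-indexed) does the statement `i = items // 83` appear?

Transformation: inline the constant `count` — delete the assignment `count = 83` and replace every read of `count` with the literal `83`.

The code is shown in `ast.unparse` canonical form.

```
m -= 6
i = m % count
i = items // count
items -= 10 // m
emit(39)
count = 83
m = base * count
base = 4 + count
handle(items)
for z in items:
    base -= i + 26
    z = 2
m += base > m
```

3

Transformed code:
m -= 6
i = m % 83
i = items // 83
items -= 10 // m
emit(39)
m = base * 83
base = 4 + 83
handle(items)
for z in items:
    base -= i + 26
    z = 2
m += base > m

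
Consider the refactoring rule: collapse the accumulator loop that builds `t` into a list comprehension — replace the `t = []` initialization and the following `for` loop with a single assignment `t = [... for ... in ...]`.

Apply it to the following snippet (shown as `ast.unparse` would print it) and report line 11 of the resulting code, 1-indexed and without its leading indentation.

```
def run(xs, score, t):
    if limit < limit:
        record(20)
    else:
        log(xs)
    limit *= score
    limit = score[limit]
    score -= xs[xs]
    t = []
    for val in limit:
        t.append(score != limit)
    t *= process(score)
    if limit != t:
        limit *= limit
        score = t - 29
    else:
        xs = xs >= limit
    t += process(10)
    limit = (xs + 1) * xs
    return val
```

if limit != t:

Transformed code:
def run(xs, score, t):
    if limit < limit:
        record(20)
    else:
        log(xs)
    limit *= score
    limit = score[limit]
    score -= xs[xs]
    t = [score != limit for val in limit]
    t *= process(score)
    if limit != t:
        limit *= limit
        score = t - 29
    else:
        xs = xs >= limit
    t += process(10)
    limit = (xs + 1) * xs
    return val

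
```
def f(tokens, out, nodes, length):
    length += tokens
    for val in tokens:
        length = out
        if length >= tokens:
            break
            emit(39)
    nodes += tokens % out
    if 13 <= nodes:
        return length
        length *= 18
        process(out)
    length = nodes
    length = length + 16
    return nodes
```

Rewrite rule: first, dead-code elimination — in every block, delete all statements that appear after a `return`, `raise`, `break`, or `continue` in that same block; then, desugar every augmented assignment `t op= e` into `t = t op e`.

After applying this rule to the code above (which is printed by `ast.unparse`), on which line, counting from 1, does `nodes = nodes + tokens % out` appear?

Transformed code:
def f(tokens, out, nodes, length):
    length = length + tokens
    for val in tokens:
        length = out
        if length >= tokens:
            break
    nodes = nodes + tokens % out
    if 13 <= nodes:
        return length
    length = nodes
    length = length + 16
    return nodes

7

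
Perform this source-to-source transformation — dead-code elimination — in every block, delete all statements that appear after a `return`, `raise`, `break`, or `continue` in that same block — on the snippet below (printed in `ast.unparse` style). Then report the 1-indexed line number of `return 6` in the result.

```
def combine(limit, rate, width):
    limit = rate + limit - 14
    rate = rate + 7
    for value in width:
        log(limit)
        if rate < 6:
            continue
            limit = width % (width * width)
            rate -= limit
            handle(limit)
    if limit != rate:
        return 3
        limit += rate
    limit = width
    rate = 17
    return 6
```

Transformed code:
def combine(limit, rate, width):
    limit = rate + limit - 14
    rate = rate + 7
    for value in width:
        log(limit)
        if rate < 6:
            continue
    if limit != rate:
        return 3
    limit = width
    rate = 17
    return 6

12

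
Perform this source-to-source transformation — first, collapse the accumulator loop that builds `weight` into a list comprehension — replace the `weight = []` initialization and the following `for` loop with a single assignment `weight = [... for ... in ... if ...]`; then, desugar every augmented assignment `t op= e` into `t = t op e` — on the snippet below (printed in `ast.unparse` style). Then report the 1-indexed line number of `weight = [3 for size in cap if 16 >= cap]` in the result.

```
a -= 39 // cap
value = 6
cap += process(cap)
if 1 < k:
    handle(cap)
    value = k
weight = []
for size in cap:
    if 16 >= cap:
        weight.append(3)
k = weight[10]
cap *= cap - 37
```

7

Transformed code:
a = a - 39 // cap
value = 6
cap = cap + process(cap)
if 1 < k:
    handle(cap)
    value = k
weight = [3 for size in cap if 16 >= cap]
k = weight[10]
cap = cap * (cap - 37)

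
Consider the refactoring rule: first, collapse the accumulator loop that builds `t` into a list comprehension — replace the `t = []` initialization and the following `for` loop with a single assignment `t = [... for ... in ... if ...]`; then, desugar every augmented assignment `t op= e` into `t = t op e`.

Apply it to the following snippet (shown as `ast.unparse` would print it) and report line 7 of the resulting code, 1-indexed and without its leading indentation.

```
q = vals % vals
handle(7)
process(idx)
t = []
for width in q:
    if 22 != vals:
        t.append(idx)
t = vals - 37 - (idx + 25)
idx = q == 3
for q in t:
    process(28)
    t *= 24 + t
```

Transformed code:
q = vals % vals
handle(7)
process(idx)
t = [idx for width in q if 22 != vals]
t = vals - 37 - (idx + 25)
idx = q == 3
for q in t:
    process(28)
    t = t * (24 + t)

for q in t:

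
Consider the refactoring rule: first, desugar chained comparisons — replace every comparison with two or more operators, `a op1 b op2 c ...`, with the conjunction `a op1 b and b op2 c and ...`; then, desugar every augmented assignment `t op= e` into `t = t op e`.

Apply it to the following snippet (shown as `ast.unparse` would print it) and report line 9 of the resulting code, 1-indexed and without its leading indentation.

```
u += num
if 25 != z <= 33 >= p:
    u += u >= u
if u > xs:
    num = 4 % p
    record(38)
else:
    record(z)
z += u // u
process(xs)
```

z = z + u // u

Transformed code:
u = u + num
if 25 != z and z <= 33 and (33 >= p):
    u = u + (u >= u)
if u > xs:
    num = 4 % p
    record(38)
else:
    record(z)
z = z + u // u
process(xs)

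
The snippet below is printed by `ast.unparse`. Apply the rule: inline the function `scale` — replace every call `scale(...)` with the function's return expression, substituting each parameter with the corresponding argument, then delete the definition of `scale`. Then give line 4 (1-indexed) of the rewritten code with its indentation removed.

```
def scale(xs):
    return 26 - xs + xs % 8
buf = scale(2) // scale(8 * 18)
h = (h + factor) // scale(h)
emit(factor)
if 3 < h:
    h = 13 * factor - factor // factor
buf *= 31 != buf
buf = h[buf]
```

if 3 < h:

Transformed code:
buf = (26 - 2 + 2 % 8) // (26 - 8 * 18 + 8 * 18 % 8)
h = (h + factor) // (26 - h + h % 8)
emit(factor)
if 3 < h:
    h = 13 * factor - factor // factor
buf *= 31 != buf
buf = h[buf]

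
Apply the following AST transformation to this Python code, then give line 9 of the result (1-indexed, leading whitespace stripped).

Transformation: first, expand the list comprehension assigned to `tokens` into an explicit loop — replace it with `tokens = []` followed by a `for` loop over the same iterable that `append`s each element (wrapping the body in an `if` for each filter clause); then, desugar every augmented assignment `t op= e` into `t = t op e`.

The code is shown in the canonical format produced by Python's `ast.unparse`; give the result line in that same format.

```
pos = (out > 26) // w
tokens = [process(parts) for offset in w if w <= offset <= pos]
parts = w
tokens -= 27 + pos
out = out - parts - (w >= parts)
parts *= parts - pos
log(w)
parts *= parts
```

parts = parts * (parts - pos)

Transformed code:
pos = (out > 26) // w
tokens = []
for offset in w:
    if w <= offset <= pos:
        tokens.append(process(parts))
parts = w
tokens = tokens - (27 + pos)
out = out - parts - (w >= parts)
parts = parts * (parts - pos)
log(w)
parts = parts * parts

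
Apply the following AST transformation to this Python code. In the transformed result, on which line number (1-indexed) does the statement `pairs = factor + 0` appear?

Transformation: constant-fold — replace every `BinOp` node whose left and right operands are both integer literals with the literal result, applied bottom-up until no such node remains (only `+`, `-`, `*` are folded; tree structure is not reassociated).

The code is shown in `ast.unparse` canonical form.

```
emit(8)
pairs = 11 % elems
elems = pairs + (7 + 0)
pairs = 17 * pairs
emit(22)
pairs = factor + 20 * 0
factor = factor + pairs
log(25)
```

6

Transformed code:
emit(8)
pairs = 11 % elems
elems = pairs + 7
pairs = 17 * pairs
emit(22)
pairs = factor + 0
factor = factor + pairs
log(25)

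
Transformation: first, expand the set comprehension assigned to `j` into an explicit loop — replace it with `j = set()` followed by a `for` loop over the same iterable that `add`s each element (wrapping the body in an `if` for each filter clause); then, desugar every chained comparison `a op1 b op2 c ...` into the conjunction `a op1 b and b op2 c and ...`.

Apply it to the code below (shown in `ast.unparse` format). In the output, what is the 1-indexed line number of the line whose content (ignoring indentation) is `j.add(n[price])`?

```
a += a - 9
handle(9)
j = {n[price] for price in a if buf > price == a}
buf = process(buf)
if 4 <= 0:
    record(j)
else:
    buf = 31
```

Transformed code:
a += a - 9
handle(9)
j = set()
for price in a:
    if buf > price and price == a:
        j.add(n[price])
buf = process(buf)
if 4 <= 0:
    record(j)
else:
    buf = 31

6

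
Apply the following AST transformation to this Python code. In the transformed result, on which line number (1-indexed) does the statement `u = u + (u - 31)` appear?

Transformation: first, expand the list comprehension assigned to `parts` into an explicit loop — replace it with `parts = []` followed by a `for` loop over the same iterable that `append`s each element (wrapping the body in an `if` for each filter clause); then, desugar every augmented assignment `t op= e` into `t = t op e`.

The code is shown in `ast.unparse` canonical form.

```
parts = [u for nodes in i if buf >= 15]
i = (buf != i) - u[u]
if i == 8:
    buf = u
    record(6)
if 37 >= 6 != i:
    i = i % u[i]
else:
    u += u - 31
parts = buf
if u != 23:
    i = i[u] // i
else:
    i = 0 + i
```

Transformed code:
parts = []
for nodes in i:
    if buf >= 15:
        parts.append(u)
i = (buf != i) - u[u]
if i == 8:
    buf = u
    record(6)
if 37 >= 6 != i:
    i = i % u[i]
else:
    u = u + (u - 31)
parts = buf
if u != 23:
    i = i[u] // i
else:
    i = 0 + i

12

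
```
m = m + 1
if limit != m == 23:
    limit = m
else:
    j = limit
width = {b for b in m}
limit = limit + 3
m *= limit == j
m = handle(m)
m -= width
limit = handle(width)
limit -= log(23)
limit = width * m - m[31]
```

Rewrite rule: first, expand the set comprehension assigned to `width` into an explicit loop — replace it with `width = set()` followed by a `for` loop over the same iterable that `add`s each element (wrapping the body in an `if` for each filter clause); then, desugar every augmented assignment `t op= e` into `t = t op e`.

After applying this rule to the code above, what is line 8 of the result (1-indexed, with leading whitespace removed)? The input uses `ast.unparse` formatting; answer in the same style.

Transformed code:
m = m + 1
if limit != m == 23:
    limit = m
else:
    j = limit
width = set()
for b in m:
    width.add(b)
limit = limit + 3
m = m * (limit == j)
m = handle(m)
m = m - width
limit = handle(width)
limit = limit - log(23)
limit = width * m - m[31]

width.add(b)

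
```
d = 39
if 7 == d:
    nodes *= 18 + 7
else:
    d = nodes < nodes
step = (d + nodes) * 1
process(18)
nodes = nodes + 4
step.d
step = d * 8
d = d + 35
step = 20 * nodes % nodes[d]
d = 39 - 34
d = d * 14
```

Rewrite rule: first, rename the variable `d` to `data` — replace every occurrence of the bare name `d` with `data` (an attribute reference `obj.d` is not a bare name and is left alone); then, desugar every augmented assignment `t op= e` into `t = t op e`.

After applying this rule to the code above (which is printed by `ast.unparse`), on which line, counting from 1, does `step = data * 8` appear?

10

Transformed code:
data = 39
if 7 == data:
    nodes = nodes * (18 + 7)
else:
    data = nodes < nodes
step = (data + nodes) * 1
process(18)
nodes = nodes + 4
step.d
step = data * 8
data = data + 35
step = 20 * nodes % nodes[data]
data = 39 - 34
data = data * 14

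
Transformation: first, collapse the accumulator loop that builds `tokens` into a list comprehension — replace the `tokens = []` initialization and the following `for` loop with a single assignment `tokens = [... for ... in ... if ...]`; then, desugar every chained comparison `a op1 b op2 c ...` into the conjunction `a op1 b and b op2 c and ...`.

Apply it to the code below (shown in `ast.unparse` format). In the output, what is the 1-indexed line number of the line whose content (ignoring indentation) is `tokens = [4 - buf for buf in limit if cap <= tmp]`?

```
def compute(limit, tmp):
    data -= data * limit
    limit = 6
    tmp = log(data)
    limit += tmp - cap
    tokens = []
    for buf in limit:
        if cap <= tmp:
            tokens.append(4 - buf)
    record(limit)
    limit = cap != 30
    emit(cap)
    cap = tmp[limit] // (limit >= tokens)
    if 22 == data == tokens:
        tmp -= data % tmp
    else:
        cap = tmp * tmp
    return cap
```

6

Transformed code:
def compute(limit, tmp):
    data -= data * limit
    limit = 6
    tmp = log(data)
    limit += tmp - cap
    tokens = [4 - buf for buf in limit if cap <= tmp]
    record(limit)
    limit = cap != 30
    emit(cap)
    cap = tmp[limit] // (limit >= tokens)
    if 22 == data and data == tokens:
        tmp -= data % tmp
    else:
        cap = tmp * tmp
    return cap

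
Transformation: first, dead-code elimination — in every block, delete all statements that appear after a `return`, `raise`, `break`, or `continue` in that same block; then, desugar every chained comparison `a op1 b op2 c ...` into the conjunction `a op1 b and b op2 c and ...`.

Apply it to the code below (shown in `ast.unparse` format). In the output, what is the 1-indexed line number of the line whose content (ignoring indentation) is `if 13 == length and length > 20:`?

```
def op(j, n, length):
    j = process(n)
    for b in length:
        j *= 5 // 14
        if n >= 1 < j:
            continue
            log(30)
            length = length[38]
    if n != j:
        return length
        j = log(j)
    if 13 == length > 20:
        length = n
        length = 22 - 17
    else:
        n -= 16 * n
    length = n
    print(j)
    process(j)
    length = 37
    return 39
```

Transformed code:
def op(j, n, length):
    j = process(n)
    for b in length:
        j *= 5 // 14
        if n >= 1 and 1 < j:
            continue
    if n != j:
        return length
    if 13 == length and length > 20:
        length = n
        length = 22 - 17
    else:
        n -= 16 * n
    length = n
    print(j)
    process(j)
    length = 37
    return 39

9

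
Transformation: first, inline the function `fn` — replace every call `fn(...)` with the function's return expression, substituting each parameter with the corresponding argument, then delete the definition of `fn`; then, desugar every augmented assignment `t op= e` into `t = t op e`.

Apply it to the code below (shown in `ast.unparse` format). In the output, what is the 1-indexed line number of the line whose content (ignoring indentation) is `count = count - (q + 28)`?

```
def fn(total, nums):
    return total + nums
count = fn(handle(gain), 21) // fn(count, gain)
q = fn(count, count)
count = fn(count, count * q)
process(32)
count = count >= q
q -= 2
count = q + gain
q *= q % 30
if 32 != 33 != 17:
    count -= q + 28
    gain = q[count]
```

10

Transformed code:
count = (handle(gain) + 21) // (count + gain)
q = count + count
count = count + count * q
process(32)
count = count >= q
q = q - 2
count = q + gain
q = q * (q % 30)
if 32 != 33 != 17:
    count = count - (q + 28)
    gain = q[count]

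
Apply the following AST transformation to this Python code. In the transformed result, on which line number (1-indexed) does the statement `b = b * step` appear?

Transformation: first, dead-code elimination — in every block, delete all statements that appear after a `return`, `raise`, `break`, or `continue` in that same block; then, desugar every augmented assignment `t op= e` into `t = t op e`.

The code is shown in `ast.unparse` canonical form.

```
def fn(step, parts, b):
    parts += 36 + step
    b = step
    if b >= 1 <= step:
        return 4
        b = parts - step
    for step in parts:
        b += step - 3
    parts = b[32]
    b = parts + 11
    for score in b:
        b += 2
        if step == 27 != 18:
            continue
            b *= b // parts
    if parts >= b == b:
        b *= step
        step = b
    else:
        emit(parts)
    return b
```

15

Transformed code:
def fn(step, parts, b):
    parts = parts + (36 + step)
    b = step
    if b >= 1 <= step:
        return 4
    for step in parts:
        b = b + (step - 3)
    parts = b[32]
    b = parts + 11
    for score in b:
        b = b + 2
        if step == 27 != 18:
            continue
    if parts >= b == b:
        b = b * step
        step = b
    else:
        emit(parts)
    return b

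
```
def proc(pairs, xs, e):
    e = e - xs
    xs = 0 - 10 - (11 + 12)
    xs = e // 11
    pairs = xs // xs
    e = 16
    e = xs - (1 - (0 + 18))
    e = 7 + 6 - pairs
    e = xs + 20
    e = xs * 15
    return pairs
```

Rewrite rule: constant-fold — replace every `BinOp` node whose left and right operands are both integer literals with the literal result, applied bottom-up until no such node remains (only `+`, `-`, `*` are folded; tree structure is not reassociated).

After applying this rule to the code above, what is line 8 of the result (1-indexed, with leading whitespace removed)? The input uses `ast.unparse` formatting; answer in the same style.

e = 13 - pairs

Transformed code:
def proc(pairs, xs, e):
    e = e - xs
    xs = -33
    xs = e // 11
    pairs = xs // xs
    e = 16
    e = xs - -17
    e = 13 - pairs
    e = xs + 20
    e = xs * 15
    return pairs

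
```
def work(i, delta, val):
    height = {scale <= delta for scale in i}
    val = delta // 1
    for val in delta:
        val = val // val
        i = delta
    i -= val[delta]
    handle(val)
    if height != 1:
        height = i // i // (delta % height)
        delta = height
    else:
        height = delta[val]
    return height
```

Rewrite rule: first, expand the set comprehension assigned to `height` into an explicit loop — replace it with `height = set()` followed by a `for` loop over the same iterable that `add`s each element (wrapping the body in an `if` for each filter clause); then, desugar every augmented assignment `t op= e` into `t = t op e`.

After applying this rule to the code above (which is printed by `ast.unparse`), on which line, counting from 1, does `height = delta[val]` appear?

Transformed code:
def work(i, delta, val):
    height = set()
    for scale in i:
        height.add(scale <= delta)
    val = delta // 1
    for val in delta:
        val = val // val
        i = delta
    i = i - val[delta]
    handle(val)
    if height != 1:
        height = i // i // (delta % height)
        delta = height
    else:
        height = delta[val]
    return height

15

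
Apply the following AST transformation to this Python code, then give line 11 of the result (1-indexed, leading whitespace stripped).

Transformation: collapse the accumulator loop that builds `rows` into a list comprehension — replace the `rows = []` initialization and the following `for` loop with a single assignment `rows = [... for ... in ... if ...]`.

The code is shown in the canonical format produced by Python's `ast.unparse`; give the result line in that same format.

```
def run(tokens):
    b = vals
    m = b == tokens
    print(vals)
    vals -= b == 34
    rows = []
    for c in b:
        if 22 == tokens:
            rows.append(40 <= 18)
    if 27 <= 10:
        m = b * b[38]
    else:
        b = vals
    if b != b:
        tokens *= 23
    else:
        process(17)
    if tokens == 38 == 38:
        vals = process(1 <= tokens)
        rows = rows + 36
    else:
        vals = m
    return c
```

Transformed code:
def run(tokens):
    b = vals
    m = b == tokens
    print(vals)
    vals -= b == 34
    rows = [40 <= 18 for c in b if 22 == tokens]
    if 27 <= 10:
        m = b * b[38]
    else:
        b = vals
    if b != b:
        tokens *= 23
    else:
        process(17)
    if tokens == 38 == 38:
        vals = process(1 <= tokens)
        rows = rows + 36
    else:
        vals = m
    return c

if b != b:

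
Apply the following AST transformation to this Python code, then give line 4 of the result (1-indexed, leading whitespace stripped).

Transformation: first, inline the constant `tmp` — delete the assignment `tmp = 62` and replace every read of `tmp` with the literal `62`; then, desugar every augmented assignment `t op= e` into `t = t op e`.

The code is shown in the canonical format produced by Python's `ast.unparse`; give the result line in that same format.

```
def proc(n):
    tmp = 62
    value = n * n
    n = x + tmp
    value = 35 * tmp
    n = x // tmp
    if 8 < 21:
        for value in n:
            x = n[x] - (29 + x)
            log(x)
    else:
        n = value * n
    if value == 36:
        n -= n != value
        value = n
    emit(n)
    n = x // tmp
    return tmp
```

Transformed code:
def proc(n):
    value = n * n
    n = x + 62
    value = 35 * 62
    n = x // 62
    if 8 < 21:
        for value in n:
            x = n[x] - (29 + x)
            log(x)
    else:
        n = value * n
    if value == 36:
        n = n - (n != value)
        value = n
    emit(n)
    n = x // 62
    return 62

value = 35 * 62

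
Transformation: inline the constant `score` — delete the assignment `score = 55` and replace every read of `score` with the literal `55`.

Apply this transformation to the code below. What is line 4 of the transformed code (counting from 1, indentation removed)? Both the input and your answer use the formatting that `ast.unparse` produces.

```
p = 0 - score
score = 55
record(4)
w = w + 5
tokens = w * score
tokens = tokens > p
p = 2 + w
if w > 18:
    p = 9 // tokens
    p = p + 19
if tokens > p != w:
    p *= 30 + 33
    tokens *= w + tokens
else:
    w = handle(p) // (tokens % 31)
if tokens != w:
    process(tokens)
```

Transformed code:
p = 0 - 55
record(4)
w = w + 5
tokens = w * 55
tokens = tokens > p
p = 2 + w
if w > 18:
    p = 9 // tokens
    p = p + 19
if tokens > p != w:
    p *= 30 + 33
    tokens *= w + tokens
else:
    w = handle(p) // (tokens % 31)
if tokens != w:
    process(tokens)

tokens = w * 55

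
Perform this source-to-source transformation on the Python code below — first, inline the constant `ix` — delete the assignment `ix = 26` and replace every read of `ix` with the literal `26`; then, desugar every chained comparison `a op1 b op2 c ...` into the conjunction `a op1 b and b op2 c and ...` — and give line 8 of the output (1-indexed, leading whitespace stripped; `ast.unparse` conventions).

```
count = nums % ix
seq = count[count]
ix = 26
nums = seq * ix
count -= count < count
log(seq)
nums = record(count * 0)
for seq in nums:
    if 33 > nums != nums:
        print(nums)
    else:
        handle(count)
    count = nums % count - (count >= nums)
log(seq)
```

if 33 > nums and nums != nums:

Transformed code:
count = nums % 26
seq = count[count]
nums = seq * 26
count -= count < count
log(seq)
nums = record(count * 0)
for seq in nums:
    if 33 > nums and nums != nums:
        print(nums)
    else:
        handle(count)
    count = nums % count - (count >= nums)
log(seq)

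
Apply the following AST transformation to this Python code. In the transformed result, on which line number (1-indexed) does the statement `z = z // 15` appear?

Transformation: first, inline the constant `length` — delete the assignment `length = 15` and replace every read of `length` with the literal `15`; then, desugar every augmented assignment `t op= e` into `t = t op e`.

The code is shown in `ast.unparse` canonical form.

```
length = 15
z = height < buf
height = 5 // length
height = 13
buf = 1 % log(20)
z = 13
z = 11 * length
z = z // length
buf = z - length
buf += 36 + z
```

7

Transformed code:
z = height < buf
height = 5 // 15
height = 13
buf = 1 % log(20)
z = 13
z = 11 * 15
z = z // 15
buf = z - 15
buf = buf + (36 + z)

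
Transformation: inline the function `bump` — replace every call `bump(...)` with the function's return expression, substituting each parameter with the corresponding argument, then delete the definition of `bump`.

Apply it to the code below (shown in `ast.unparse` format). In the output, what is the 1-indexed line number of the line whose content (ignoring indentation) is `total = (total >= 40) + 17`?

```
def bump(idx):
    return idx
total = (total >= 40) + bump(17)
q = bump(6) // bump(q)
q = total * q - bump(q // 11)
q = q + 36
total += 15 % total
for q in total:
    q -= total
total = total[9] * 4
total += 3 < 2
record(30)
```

1

Transformed code:
total = (total >= 40) + 17
q = 6 // q
q = total * q - q // 11
q = q + 36
total += 15 % total
for q in total:
    q -= total
total = total[9] * 4
total += 3 < 2
record(30)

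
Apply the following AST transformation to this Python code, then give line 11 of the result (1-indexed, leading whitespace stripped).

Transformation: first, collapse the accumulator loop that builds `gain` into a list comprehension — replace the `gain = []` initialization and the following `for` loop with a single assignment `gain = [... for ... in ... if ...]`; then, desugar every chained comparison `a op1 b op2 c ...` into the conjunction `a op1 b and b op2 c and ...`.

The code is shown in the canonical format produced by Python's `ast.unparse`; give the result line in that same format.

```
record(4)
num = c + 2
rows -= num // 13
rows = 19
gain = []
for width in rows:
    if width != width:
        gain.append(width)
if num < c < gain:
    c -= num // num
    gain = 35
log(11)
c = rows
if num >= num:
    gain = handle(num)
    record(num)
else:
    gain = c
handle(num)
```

Transformed code:
record(4)
num = c + 2
rows -= num // 13
rows = 19
gain = [width for width in rows if width != width]
if num < c and c < gain:
    c -= num // num
    gain = 35
log(11)
c = rows
if num >= num:
    gain = handle(num)
    record(num)
else:
    gain = c
handle(num)

if num >= num:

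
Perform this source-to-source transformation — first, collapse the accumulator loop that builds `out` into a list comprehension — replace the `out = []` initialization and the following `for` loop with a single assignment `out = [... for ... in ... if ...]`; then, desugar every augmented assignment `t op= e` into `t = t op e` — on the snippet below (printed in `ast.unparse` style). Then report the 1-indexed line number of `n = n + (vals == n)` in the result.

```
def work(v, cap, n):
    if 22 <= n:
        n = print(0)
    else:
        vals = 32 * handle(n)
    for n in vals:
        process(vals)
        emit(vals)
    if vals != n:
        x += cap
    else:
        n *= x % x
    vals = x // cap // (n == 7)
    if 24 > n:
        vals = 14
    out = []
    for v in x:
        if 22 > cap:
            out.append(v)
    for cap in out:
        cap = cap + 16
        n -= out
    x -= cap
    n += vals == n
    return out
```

Transformed code:
def work(v, cap, n):
    if 22 <= n:
        n = print(0)
    else:
        vals = 32 * handle(n)
    for n in vals:
        process(vals)
        emit(vals)
    if vals != n:
        x = x + cap
    else:
        n = n * (x % x)
    vals = x // cap // (n == 7)
    if 24 > n:
        vals = 14
    out = [v for v in x if 22 > cap]
    for cap in out:
        cap = cap + 16
        n = n - out
    x = x - cap
    n = n + (vals == n)
    return out

21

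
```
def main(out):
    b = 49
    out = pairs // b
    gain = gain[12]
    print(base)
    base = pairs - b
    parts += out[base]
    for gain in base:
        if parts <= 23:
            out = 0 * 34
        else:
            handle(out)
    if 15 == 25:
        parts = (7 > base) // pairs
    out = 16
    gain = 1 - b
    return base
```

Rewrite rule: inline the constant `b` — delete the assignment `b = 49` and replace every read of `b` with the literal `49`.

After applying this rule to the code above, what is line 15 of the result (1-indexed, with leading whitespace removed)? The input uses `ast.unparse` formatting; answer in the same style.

gain = 1 - 49

Transformed code:
def main(out):
    out = pairs // 49
    gain = gain[12]
    print(base)
    base = pairs - 49
    parts += out[base]
    for gain in base:
        if parts <= 23:
            out = 0 * 34
        else:
            handle(out)
    if 15 == 25:
        parts = (7 > base) // pairs
    out = 16
    gain = 1 - 49
    return base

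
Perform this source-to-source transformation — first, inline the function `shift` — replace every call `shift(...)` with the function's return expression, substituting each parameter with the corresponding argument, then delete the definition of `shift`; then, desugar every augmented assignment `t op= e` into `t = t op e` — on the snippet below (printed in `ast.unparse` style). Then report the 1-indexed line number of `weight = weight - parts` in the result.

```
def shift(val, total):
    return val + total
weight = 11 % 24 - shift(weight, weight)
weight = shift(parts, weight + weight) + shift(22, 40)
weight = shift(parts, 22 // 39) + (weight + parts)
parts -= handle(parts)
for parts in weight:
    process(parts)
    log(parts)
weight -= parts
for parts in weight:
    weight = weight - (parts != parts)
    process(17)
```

Transformed code:
weight = 11 % 24 - (weight + weight)
weight = parts + (weight + weight) + (22 + 40)
weight = parts + 22 // 39 + (weight + parts)
parts = parts - handle(parts)
for parts in weight:
    process(parts)
    log(parts)
weight = weight - parts
for parts in weight:
    weight = weight - (parts != parts)
    process(17)

8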